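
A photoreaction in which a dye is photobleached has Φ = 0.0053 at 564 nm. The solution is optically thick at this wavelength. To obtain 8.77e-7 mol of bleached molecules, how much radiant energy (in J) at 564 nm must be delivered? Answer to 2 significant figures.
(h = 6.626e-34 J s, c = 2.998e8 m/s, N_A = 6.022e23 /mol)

35 J

Photons that must be absorbed: 8.77e-7 / 0.0053 = 1.655e-4 mol.
Photon energy: hc/λ = 3.522e-19 J; per mole, 2.121e5 J mol⁻¹.
Energy required: 1.655e-4 × 2.121e5 = 35 J.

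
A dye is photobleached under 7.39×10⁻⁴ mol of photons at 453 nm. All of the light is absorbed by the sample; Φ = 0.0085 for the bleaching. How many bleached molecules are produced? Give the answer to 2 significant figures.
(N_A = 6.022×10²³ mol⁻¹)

Product: Φ × n_abs = 0.0085 × 7.39×10⁻⁴ = 6.282×10⁻⁶ mol.
As a count: 6.282×10⁻⁶ × 6.022×10²³ = 3.8×10¹⁸.

3.8×10¹⁸ bleached molecules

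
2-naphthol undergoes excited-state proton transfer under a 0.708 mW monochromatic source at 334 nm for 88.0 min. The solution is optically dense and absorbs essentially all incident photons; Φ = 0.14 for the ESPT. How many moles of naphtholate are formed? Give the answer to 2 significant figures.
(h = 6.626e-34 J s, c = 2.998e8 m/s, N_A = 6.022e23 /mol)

Photon energy at 334 nm: hc/λ = (6.626e-34)(2.998e8)/(334e-9) = 5.948e-19 J.
Energy delivered: (0.708 mW)(5280 s) = 3.738 J.
Photons incident: 3.738 / 5.948e-19 = 6.284e18, i.e. 6.284e18/6.022e23 = 1.044e-5 mol.
Product: Φ × n_abs = 0.14 × 1.044e-5 = 1.462e-6 mol.

1.5e-6 mol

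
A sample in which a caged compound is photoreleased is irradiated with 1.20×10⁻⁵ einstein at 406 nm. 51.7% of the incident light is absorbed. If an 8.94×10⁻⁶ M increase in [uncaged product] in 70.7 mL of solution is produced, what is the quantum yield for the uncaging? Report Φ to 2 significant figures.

Φ = 0.10

Product: (8.94×10⁻⁶ M)(0.0707 L) = 6.321×10⁻⁷ mol.
Photons absorbed: 0.517 × 1.20×10⁻⁵ = 6.204×10⁻⁶ mol.
Φ = 6.321×10⁻⁷ mol / 6.204×10⁻⁶ mol photons = 0.10.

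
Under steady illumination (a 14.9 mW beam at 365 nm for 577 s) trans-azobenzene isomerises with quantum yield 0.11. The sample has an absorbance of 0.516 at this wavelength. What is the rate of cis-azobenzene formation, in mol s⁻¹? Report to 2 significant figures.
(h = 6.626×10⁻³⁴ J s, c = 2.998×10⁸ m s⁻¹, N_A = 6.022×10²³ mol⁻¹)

3.5×10⁻⁹ mol s⁻¹

Photon energy at 365 nm: hc/λ = (6.626×10⁻³⁴)(2.998×10⁸)/(365×10⁻⁹) = 5.442×10⁻¹⁹ J.
Energy delivered: (14.9 mW)(577 s) = 8.597 J.
Photons incident: 8.597 / 5.442×10⁻¹⁹ = 1.580×10¹⁹, i.e. 1.580×10¹⁹/6.022×10²³ = 2.624×10⁻⁵ mol.
Fraction absorbed: 1 − 10^(−0.516) = 0.6952.
Photons absorbed: 0.6952 × 2.624×10⁻⁵ = 1.824×10⁻⁵ mol.
Product formed: 0.11 × 1.824×10⁻⁵ = 2.006×10⁻⁶ mol.
Rate: 2.006×10⁻⁶ / 577 s = 3.5×10⁻⁹ mol s⁻¹.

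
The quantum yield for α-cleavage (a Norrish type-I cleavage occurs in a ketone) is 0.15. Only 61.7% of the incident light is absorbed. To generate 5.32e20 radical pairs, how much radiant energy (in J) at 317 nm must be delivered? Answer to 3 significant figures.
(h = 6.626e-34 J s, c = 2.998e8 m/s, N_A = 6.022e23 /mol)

3600 J

Product: 5.32e20 / 6.022e23 = 8.834e-4 mol.
Photons that must be absorbed: 8.834e-4 / 0.15 = 0.005889 mol.
Incident photons needed: 0.005889 / 0.617 = 0.009545 mol.
Photon energy: hc/λ = 6.266e-19 J; per mole, 3.773e5 J mol⁻¹.
Energy required: 0.009545 × 3.773e5 = 3600 J.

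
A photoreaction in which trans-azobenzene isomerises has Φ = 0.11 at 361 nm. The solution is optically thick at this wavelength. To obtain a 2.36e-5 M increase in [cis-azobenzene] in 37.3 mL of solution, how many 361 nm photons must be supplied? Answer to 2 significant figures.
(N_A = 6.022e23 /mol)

Product: (2.36e-5 M)(0.0373 L) = 8.803e-7 mol.
Photons that must be absorbed: 8.803e-7 / 0.11 = 8.003e-6 mol.
Photon count: 8.003e-6 × 6.022e23 = 4.8e18.

4.8e18 photons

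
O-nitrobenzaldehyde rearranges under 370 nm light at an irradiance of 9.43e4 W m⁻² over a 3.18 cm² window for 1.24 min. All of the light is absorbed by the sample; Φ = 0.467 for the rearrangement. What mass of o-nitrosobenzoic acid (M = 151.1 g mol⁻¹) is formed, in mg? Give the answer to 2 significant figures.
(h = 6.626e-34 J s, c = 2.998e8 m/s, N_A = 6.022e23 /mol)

490 mg

Photon energy at 370 nm: hc/λ = (6.626e-34)(2.998e8)/(370e-9) = 5.369e-19 J.
Energy delivered: (9.43e4 W m⁻²)(3.18e-4 m²)(74.4 s) = 2231 J.
Photons incident: 2231 / 5.369e-19 = 4.155e21, i.e. 4.155e21/6.022e23 = 0.006900 mol.
Product: Φ × n_abs = 0.467 × 0.006900 = 0.003222 mol.
Mass: 0.003222 × 151.1 = 0.4868 g = 490 mg.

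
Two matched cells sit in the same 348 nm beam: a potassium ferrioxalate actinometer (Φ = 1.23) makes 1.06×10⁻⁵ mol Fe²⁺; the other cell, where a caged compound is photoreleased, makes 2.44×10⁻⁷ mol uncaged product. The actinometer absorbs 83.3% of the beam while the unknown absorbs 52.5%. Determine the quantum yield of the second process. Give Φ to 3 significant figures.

Photons absorbed by the actinometer: 1.06×10⁻⁵ / 1.23 = 8.618×10⁻⁶ mol.
Incident flux: 8.618×10⁻⁶ / 0.833 = 1.035×10⁻⁵ einstein.
Absorbed by unknown: 0.525 × 1.035×10⁻⁵ = 5.434×10⁻⁶ mol.
Φ(unknown) = 2.44×10⁻⁷ / 5.434×10⁻⁶ = 0.0449.

Φ = 0.0449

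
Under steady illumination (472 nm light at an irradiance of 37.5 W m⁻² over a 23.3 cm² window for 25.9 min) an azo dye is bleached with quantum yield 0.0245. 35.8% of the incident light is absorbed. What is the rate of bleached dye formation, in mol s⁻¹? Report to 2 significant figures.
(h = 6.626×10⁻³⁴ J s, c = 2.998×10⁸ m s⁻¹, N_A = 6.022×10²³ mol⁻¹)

Photon energy at 472 nm: hc/λ = (6.626×10⁻³⁴)(2.998×10⁸)/(472×10⁻⁹) = 4.209×10⁻¹⁹ J.
Energy delivered: (37.5 W m⁻²)(23.3×10⁻⁴ m²)(1554 s) = 135.8 J.
Photons incident: 135.8 / 4.209×10⁻¹⁹ = 3.226×10²⁰, i.e. 3.226×10²⁰/6.022×10²³ = 5.357×10⁻⁴ mol.
Photons absorbed: 0.358 × 5.357×10⁻⁴ = 1.918×10⁻⁴ mol.
Product formed: 0.0245 × 1.918×10⁻⁴ = 4.699×10⁻⁶ mol.
Rate: 4.699×10⁻⁶ / 1554 s = 3.0×10⁻⁹ mol s⁻¹.

3.0×10⁻⁹ mol s⁻¹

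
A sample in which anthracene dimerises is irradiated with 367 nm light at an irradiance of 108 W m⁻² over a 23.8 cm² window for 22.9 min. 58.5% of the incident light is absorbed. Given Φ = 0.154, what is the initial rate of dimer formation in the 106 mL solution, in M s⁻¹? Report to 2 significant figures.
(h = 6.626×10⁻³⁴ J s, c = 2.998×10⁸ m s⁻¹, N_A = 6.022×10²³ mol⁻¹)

Photon energy at 367 nm: hc/λ = (6.626×10⁻³⁴)(2.998×10⁸)/(367×10⁻⁹) = 5.413×10⁻¹⁹ J.
Energy delivered: (108 W m⁻²)(23.8×10⁻⁴ m²)(1374 s) = 353.2 J.
Photons incident: 353.2 / 5.413×10⁻¹⁹ = 6.525×10²⁰, i.e. 6.525×10²⁰/6.022×10²³ = 0.001084 mol.
Photons absorbed: 0.585 × 0.001084 = 6.341×10⁻⁴ mol.
Product formed: 0.154 × 6.341×10⁻⁴ = 9.765×10⁻⁵ mol.
Rate: 9.765×10⁻⁵ mol / (1374 s × 0.106 L) = 6.7×10⁻⁷ M s⁻¹.

6.7×10⁻⁷ M s⁻¹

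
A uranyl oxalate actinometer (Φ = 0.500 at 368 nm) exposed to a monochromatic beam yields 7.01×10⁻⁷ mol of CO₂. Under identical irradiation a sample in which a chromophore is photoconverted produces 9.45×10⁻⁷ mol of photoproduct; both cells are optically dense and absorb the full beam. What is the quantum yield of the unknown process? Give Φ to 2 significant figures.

Photons absorbed by the actinometer: 7.01×10⁻⁷ / 0.500 = 1.402×10⁻⁶ mol.
Φ(unknown) = 9.45×10⁻⁷ / 1.402×10⁻⁶ = 0.67.

Φ = 0.67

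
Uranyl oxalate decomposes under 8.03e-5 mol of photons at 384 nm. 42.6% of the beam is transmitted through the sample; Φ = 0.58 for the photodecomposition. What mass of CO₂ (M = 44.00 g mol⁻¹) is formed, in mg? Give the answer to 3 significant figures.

1.18 mg

Fraction absorbed: 1 − 42.6/100 = 0.5740.
Photons absorbed: 0.5740 × 8.03e-5 = 4.609e-5 mol.
Product: Φ × n_abs = 0.58 × 4.609e-5 = 2.673e-5 mol.
Mass: 2.673e-5 × 44.00 = 0.001176 g = 1.18 mg.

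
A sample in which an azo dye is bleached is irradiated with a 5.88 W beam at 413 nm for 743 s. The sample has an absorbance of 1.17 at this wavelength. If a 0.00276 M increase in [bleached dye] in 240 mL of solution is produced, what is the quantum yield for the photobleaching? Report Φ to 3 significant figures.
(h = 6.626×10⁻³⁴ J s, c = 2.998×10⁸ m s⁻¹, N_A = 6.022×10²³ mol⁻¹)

Product: (0.00276 M)(0.24 L) = 6.624×10⁻⁴ mol.
Photon energy at 413 nm: hc/λ = (6.626×10⁻³⁴)(2.998×10⁸)/(413×10⁻⁹) = 4.810×10⁻¹⁹ J.
Energy delivered: (5.88 W)(743 s) = 4369 J.
Photons incident: 4369 / 4.810×10⁻¹⁹ = 9.083×10²¹, i.e. 9.083×10²¹/6.022×10²³ = 0.01508 mol.
Fraction absorbed: 1 − 10^(−1.17) = 0.9324.
Photons absorbed: 0.9324 × 0.01508 = 0.01406 mol.
Φ = 6.624×10⁻⁴ mol / 0.01406 mol photons = 0.0471.

Φ = 0.0471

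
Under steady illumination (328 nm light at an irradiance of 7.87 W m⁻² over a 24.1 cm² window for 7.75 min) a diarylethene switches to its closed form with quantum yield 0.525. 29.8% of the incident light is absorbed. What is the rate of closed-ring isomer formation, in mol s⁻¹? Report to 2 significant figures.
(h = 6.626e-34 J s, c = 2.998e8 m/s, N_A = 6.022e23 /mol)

Photon energy at 328 nm: hc/λ = (6.626e-34)(2.998e8)/(328e-9) = 6.056e-19 J.
Energy delivered: (7.87 W m⁻²)(24.1e-4 m²)(465 s) = 8.820 J.
Photons incident: 8.820 / 6.056e-19 = 1.456e19, i.e. 1.456e19/6.022e23 = 2.418e-5 mol.
Photons absorbed: 0.298 × 2.418e-5 = 7.206e-6 mol.
Product formed: 0.525 × 7.206e-6 = 3.783e-6 mol.
Rate: 3.783e-6 / 465 s = 8.1e-9 mol s⁻¹.

8.1e-9 mol s⁻¹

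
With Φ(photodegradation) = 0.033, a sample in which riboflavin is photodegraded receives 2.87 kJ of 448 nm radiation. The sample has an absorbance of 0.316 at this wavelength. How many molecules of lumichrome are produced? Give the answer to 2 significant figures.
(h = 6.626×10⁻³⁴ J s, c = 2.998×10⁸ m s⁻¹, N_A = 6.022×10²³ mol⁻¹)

Photon energy at 448 nm: hc/λ = (6.626×10⁻³⁴)(2.998×10⁸)/(448×10⁻⁹) = 4.434×10⁻¹⁹ J.
Incident energy: 2.87 kJ = 2870 J.
Photons incident: 2870 / 4.434×10⁻¹⁹ = 6.473×10²¹, i.e. 6.473×10²¹/6.022×10²³ = 0.01075 mol.
Fraction absorbed: 1 − 10^(−0.316) = 0.5169.
Photons absorbed: 0.5169 × 0.01075 = 0.005557 mol.
Product: Φ × n_abs = 0.033 × 0.005557 = 1.834×10⁻⁴ mol.
As a count: 1.834×10⁻⁴ × 6.022×10²³ = 1.1×10²⁰.

1.1×10²⁰ molecules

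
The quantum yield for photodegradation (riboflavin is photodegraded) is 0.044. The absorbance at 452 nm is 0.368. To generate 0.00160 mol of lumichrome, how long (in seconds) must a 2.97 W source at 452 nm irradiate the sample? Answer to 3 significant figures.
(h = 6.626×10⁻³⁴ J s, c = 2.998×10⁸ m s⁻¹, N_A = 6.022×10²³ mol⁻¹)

t ≈ 5670 s

Photons that must be absorbed: 0.00160 / 0.044 = 0.03636 mol.
Fraction absorbed: 1 − 10^(−0.368) = 0.5715.
Incident photons needed: 0.03636 / 0.5715 = 0.06362 mol.
Photon energy: hc/λ = 4.395×10⁻¹⁹ J; per mole, 2.647×10⁵ J mol⁻¹.
Energy required: 0.06362 × 2.647×10⁵ = 1.684×10⁴ J.
Time: 1.684×10⁴ J / 2.97 W = 5670 s.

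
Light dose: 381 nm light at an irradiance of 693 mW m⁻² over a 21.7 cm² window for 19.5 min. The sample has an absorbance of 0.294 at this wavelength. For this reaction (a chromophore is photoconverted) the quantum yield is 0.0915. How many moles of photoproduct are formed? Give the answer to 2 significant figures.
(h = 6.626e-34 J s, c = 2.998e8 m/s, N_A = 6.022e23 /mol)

Photon energy at 381 nm: hc/λ = (6.626e-34)(2.998e8)/(381e-9) = 5.214e-19 J.
Energy delivered: (693 mW m⁻²)(21.7e-4 m²)(1170 s) = 1.759 J.
Photons incident: 1.759 / 5.214e-19 = 3.374e18, i.e. 3.374e18/6.022e23 = 5.603e-6 mol.
Fraction absorbed: 1 − 10^(−0.294) = 0.4918.
Photons absorbed: 0.4918 × 5.603e-6 = 2.756e-6 mol.
Product: Φ × n_abs = 0.0915 × 2.756e-6 = 2.522e-7 mol.

2.5e-7 mol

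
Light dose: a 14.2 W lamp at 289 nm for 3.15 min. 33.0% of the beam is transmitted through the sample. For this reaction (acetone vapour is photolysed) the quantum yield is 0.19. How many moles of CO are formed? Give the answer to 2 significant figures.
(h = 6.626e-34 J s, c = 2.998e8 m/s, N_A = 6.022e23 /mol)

8.3e-4 mol

Photon energy at 289 nm: hc/λ = (6.626e-34)(2.998e8)/(289e-9) = 6.874e-19 J.
Energy delivered: (14.2 W)(189 s) = 2684 J.
Photons incident: 2684 / 6.874e-19 = 3.905e21, i.e. 3.905e21/6.022e23 = 0.006485 mol.
Fraction absorbed: 1 − 33.0/100 = 0.6700.
Photons absorbed: 0.6700 × 0.006485 = 0.004345 mol.
Product: Φ × n_abs = 0.19 × 0.004345 = 8.256e-4 mol.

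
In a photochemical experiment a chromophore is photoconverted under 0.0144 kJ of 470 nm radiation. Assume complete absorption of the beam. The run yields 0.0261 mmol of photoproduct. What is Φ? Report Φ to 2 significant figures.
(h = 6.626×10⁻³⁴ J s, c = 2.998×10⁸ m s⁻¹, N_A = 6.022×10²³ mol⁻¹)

Product: 0.0261 mmol = 2.61×10⁻⁵ mol.
Photon energy at 470 nm: hc/λ = (6.626×10⁻³⁴)(2.998×10⁸)/(470×10⁻⁹) = 4.227×10⁻¹⁹ J.
Incident energy: 0.0144 kJ = 14.4 J.
Photons incident: 14.4 / 4.227×10⁻¹⁹ = 3.407×10¹⁹, i.e. 3.407×10¹⁹/6.022×10²³ = 5.658×10⁻⁵ mol.
Φ = 2.61×10⁻⁵ mol / 5.658×10⁻⁵ mol photons = 0.46.

Φ = 0.46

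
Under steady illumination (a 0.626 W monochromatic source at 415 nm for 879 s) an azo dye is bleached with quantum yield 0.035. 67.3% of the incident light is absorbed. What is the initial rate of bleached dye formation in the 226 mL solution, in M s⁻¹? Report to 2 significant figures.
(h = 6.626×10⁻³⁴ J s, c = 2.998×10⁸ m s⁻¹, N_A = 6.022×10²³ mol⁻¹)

2.3×10⁻⁷ M s⁻¹

Photon energy at 415 nm: hc/λ = (6.626×10⁻³⁴)(2.998×10⁸)/(415×10⁻⁹) = 4.787×10⁻¹⁹ J.
Energy delivered: (0.626 W)(879 s) = 550.3 J.
Photons incident: 550.3 / 4.787×10⁻¹⁹ = 1.150×10²¹, i.e. 1.150×10²¹/6.022×10²³ = 0.001910 mol.
Photons absorbed: 0.673 × 0.001910 = 0.001285 mol.
Product formed: 0.035 × 0.001285 = 4.498×10⁻⁵ mol.
Rate: 4.498×10⁻⁵ mol / (879 s × 0.226 L) = 2.3×10⁻⁷ M s⁻¹.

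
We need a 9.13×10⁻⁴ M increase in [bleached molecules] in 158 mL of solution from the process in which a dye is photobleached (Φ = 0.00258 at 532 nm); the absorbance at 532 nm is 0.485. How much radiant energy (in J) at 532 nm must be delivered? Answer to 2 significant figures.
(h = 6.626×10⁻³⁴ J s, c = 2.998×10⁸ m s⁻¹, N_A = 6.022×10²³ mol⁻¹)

Product: (9.13×10⁻⁴ M)(0.158 L) = 1.443×10⁻⁴ mol.
Photons that must be absorbed: 1.443×10⁻⁴ / 0.00258 = 0.05593 mol.
Fraction absorbed: 1 − 10^(−0.485) = 0.6727.
Incident photons needed: 0.05593 / 0.6727 = 0.08314 mol.
Photon energy: hc/λ = 3.734×10⁻¹⁹ J; per mole, 2.249×10⁵ J mol⁻¹.
Energy required: 0.08314 × 2.249×10⁵ = 1.9×10⁴ J.

1.9×10⁴ J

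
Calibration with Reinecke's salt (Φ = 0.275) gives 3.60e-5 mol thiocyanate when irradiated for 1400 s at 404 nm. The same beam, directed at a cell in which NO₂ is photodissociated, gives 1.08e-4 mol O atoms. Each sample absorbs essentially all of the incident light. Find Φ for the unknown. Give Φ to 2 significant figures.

Photons absorbed by the actinometer: 3.60e-5 / 0.275 = 1.309e-4 mol.
Φ(unknown) = 1.08e-4 / 1.309e-4 = 0.83.

Φ = 0.83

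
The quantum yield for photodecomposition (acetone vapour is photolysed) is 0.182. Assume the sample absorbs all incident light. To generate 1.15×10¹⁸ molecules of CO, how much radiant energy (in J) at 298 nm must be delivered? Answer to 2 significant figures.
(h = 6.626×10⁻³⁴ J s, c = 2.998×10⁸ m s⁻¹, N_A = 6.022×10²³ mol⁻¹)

Product: 1.15×10¹⁸ / 6.022×10²³ = 1.910×10⁻⁶ mol.
Photons that must be absorbed: 1.910×10⁻⁶ / 0.182 = 1.049×10⁻⁵ mol.
Photon energy: hc/λ = 6.666×10⁻¹⁹ J; per mole, 4.014×10⁵ J mol⁻¹.
Energy required: 1.049×10⁻⁵ × 4.014×10⁵ = 4.2 J.

4.2 J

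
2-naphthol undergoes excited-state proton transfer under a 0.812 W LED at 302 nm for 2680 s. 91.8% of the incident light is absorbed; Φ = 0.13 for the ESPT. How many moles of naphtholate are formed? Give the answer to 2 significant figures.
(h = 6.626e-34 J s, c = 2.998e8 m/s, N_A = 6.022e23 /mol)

6.6e-4 mol

Photon energy at 302 nm: hc/λ = (6.626e-34)(2.998e8)/(302e-9) = 6.578e-19 J.
Energy delivered: (0.812 W)(2680 s) = 2176 J.
Photons incident: 2176 / 6.578e-19 = 3.308e21, i.e. 3.308e21/6.022e23 = 0.005493 mol.
Photons absorbed: 0.918 × 0.005493 = 0.005043 mol.
Product: Φ × n_abs = 0.13 × 0.005043 = 6.556e-4 mol.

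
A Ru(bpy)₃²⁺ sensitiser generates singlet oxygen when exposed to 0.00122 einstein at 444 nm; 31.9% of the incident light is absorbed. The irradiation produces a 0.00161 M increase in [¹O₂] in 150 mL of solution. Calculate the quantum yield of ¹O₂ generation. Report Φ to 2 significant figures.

Φ = 0.62

Product: (0.00161 M)(0.15 L) = 2.415×10⁻⁴ mol.
Photons absorbed: 0.319 × 0.00122 = 3.892×10⁻⁴ mol.
Φ = 2.415×10⁻⁴ mol / 3.892×10⁻⁴ mol photons = 0.62.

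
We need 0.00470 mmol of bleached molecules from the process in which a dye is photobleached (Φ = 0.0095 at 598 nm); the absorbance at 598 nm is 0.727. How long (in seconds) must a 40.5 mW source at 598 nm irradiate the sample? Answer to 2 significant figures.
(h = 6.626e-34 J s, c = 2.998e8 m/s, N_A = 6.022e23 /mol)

t ≈ 3000 s

Product: 0.00470 mmol = 4.70e-6 mol.
Photons that must be absorbed: 4.70e-6 / 0.0095 = 4.947e-4 mol.
Fraction absorbed: 1 − 10^(−0.727) = 0.8125.
Incident photons needed: 4.947e-4 / 0.8125 = 6.089e-4 mol.
Photon energy: hc/λ = 3.322e-19 J; per mole, 2.001e5 J mol⁻¹.
Energy required: 6.089e-4 × 2.001e5 = 121.8 J.
Time: 121.8 J / 0.0405 W = 3000 s.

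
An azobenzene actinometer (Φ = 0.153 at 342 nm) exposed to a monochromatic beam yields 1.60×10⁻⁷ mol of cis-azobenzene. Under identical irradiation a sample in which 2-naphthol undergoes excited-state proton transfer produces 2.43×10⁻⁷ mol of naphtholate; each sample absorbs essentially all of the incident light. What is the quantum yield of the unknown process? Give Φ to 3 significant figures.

Φ = 0.232

Photons absorbed by the actinometer: 1.60×10⁻⁷ / 0.153 = 1.046×10⁻⁶ mol.
Φ(unknown) = 2.43×10⁻⁷ / 1.046×10⁻⁶ = 0.232.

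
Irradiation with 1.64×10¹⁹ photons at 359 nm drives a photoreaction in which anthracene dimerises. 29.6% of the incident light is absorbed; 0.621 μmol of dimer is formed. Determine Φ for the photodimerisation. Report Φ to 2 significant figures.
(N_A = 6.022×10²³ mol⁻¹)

Φ = 0.077

Product: 0.621 μmol = 6.21×10⁻⁷ mol.
Moles of photons: 1.64×10¹⁹ / 6.022×10²³ = 2.723×10⁻⁵ mol.
Photons absorbed: 0.296 × 2.723×10⁻⁵ = 8.060×10⁻⁶ mol.
Φ = 6.21×10⁻⁷ mol / 8.060×10⁻⁶ mol photons = 0.077.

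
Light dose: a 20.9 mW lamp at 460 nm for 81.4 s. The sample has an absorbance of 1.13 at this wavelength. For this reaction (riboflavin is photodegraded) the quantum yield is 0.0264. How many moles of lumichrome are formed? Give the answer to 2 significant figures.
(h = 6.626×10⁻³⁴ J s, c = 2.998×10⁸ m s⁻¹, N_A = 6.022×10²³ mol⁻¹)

Photon energy at 460 nm: hc/λ = (6.626×10⁻³⁴)(2.998×10⁸)/(460×10⁻⁹) = 4.318×10⁻¹⁹ J.
Energy delivered: (20.9 mW)(81.4 s) = 1.701 J.
Photons incident: 1.701 / 4.318×10⁻¹⁹ = 3.939×10¹⁸, i.e. 3.939×10¹⁸/6.022×10²³ = 6.541×10⁻⁶ mol.
Fraction absorbed: 1 − 10^(−1.13) = 0.9259.
Photons absorbed: 0.9259 × 6.541×10⁻⁶ = 6.056×10⁻⁶ mol.
Product: Φ × n_abs = 0.0264 × 6.056×10⁻⁶ = 1.599×10⁻⁷ mol.

1.6×10⁻⁷ mol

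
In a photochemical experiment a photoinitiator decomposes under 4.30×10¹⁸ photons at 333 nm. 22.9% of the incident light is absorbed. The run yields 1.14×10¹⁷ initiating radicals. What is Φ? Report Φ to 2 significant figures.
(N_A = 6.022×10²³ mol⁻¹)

Φ = 0.12

Product: 1.14×10¹⁷ / 6.022×10²³ = 1.893×10⁻⁷ mol.
Moles of photons: 4.30×10¹⁸ / 6.022×10²³ = 7.140×10⁻⁶ mol.
Photons absorbed: 0.229 × 7.140×10⁻⁶ = 1.635×10⁻⁶ mol.
Φ = 1.893×10⁻⁷ mol / 1.635×10⁻⁶ mol photons = 0.12.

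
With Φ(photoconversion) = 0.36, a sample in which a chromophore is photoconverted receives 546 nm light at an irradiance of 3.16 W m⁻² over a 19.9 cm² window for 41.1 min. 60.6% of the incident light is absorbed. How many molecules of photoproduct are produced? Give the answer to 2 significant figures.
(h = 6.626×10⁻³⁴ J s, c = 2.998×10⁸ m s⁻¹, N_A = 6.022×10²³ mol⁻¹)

Photon energy at 546 nm: hc/λ = (6.626×10⁻³⁴)(2.998×10⁸)/(546×10⁻⁹) = 3.638×10⁻¹⁹ J.
Energy delivered: (3.16 W m⁻²)(19.9×10⁻⁴ m²)(2466 s) = 15.51 J.
Photons incident: 15.51 / 3.638×10⁻¹⁹ = 4.263×10¹⁹, i.e. 4.263×10¹⁹/6.022×10²³ = 7.079×10⁻⁵ mol.
Photons absorbed: 0.606 × 7.079×10⁻⁵ = 4.290×10⁻⁵ mol.
Product: Φ × n_abs = 0.36 × 4.290×10⁻⁵ = 1.544×10⁻⁵ mol.
As a count: 1.544×10⁻⁵ × 6.022×10²³ = 9.3×10¹⁸.

9.3×10¹⁸ molecules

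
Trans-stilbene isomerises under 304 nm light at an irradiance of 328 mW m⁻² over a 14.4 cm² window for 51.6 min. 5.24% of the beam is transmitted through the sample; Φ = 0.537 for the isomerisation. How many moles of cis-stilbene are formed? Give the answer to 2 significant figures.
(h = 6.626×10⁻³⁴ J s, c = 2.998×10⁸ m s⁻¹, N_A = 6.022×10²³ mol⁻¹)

1.9×10⁻⁶ mol

Photon energy at 304 nm: hc/λ = (6.626×10⁻³⁴)(2.998×10⁸)/(304×10⁻⁹) = 6.534×10⁻¹⁹ J.
Energy delivered: (328 mW m⁻²)(14.4×10⁻⁴ m²)(3096 s) = 1.462 J.
Photons incident: 1.462 / 6.534×10⁻¹⁹ = 2.238×10¹⁸, i.e. 2.238×10¹⁸/6.022×10²³ = 3.716×10⁻⁶ mol.
Fraction absorbed: 1 − 5.24/100 = 0.9476.
Photons absorbed: 0.9476 × 3.716×10⁻⁶ = 3.521×10⁻⁶ mol.
Product: Φ × n_abs = 0.537 × 3.521×10⁻⁶ = 1.891×10⁻⁶ mol.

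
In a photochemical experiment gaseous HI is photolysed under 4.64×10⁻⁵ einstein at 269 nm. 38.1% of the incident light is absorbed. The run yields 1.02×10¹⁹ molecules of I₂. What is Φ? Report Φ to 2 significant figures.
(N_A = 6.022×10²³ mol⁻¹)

Product: 1.02×10¹⁹ / 6.022×10²³ = 1.694×10⁻⁵ mol.
Photons absorbed: 0.381 × 4.64×10⁻⁵ = 1.768×10⁻⁵ mol.
Φ = 1.694×10⁻⁵ mol / 1.768×10⁻⁵ mol photons = 0.96.

Φ = 0.96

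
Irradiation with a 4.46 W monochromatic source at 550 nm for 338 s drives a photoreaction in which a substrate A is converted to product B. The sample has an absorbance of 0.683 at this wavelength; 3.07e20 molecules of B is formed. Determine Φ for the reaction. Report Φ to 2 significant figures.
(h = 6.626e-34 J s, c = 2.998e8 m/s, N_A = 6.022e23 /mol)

Φ = 0.093

Product: 3.07e20 / 6.022e23 = 5.098e-4 mol.
Photon energy at 550 nm: hc/λ = (6.626e-34)(2.998e8)/(550e-9) = 3.612e-19 J.
Energy delivered: (4.46 W)(338 s) = 1507 J.
Photons incident: 1507 / 3.612e-19 = 4.172e21, i.e. 4.172e21/6.022e23 = 0.006928 mol.
Fraction absorbed: 1 − 10^(−0.683) = 0.7925.
Photons absorbed: 0.7925 × 0.006928 = 0.005490 mol.
Φ = 5.098e-4 mol / 0.005490 mol photons = 0.093.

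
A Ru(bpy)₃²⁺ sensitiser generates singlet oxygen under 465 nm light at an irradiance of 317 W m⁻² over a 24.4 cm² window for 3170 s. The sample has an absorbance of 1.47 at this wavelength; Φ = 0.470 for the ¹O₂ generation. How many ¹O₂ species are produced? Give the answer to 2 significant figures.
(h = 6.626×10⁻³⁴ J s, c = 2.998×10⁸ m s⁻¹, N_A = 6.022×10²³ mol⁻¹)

Photon energy at 465 nm: hc/λ = (6.626×10⁻³⁴)(2.998×10⁸)/(465×10⁻⁹) = 4.272×10⁻¹⁹ J.
Energy delivered: (317 W m⁻²)(24.4×10⁻⁴ m²)(3170 s) = 2452 J.
Photons incident: 2452 / 4.272×10⁻¹⁹ = 5.740×10²¹, i.e. 5.740×10²¹/6.022×10²³ = 0.009532 mol.
Fraction absorbed: 1 − 10^(−1.47) = 0.9661.
Photons absorbed: 0.9661 × 0.009532 = 0.009209 mol.
Product: Φ × n_abs = 0.470 × 0.009209 = 0.004328 mol.
As a count: 0.004328 × 6.022×10²³ = 2.6×10²¹.

2.6×10²¹ species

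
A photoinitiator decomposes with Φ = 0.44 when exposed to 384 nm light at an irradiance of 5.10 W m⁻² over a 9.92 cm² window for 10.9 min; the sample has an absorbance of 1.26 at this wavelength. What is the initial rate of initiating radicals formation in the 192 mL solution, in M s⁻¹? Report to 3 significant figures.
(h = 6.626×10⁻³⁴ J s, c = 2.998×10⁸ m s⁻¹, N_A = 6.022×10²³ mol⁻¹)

Photon energy at 384 nm: hc/λ = (6.626×10⁻³⁴)(2.998×10⁸)/(384×10⁻⁹) = 5.173×10⁻¹⁹ J.
Energy delivered: (5.10 W m⁻²)(9.92×10⁻⁴ m²)(654 s) = 3.309 J.
Photons incident: 3.309 / 5.173×10⁻¹⁹ = 6.397×10¹⁸, i.e. 6.397×10¹⁸/6.022×10²³ = 1.062×10⁻⁵ mol.
Fraction absorbed: 1 − 10^(−1.26) = 0.9450.
Photons absorbed: 0.9450 × 1.062×10⁻⁵ = 1.004×10⁻⁵ mol.
Product formed: 0.44 × 1.004×10⁻⁵ = 4.418×10⁻⁶ mol.
Rate: 4.418×10⁻⁶ mol / (654 s × 0.192 L) = 3.52×10⁻⁸ M s⁻¹.

3.52×10⁻⁸ M s⁻¹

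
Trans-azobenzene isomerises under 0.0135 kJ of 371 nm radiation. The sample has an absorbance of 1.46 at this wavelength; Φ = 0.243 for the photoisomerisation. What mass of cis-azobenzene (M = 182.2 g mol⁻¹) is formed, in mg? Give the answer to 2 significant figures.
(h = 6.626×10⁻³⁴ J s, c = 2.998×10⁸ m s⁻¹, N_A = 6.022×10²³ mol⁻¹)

1.8 mg

Photon energy at 371 nm: hc/λ = (6.626×10⁻³⁴)(2.998×10⁸)/(371×10⁻⁹) = 5.354×10⁻¹⁹ J.
Incident energy: 0.0135 kJ = 13.5 J.
Photons incident: 13.5 / 5.354×10⁻¹⁹ = 2.521×10¹⁹, i.e. 2.521×10¹⁹/6.022×10²³ = 4.186×10⁻⁵ mol.
Fraction absorbed: 1 − 10^(−1.46) = 0.9653.
Photons absorbed: 0.9653 × 4.186×10⁻⁵ = 4.041×10⁻⁵ mol.
Product: Φ × n_abs = 0.243 × 4.041×10⁻⁵ = 9.820×10⁻⁶ mol.
Mass: 9.820×10⁻⁶ × 182.2 = 0.001789 g = 1.8 mg.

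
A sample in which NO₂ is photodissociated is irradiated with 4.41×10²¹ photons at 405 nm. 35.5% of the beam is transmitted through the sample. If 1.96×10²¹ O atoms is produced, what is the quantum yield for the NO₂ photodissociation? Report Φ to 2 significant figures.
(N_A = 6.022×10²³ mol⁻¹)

Product: 1.96×10²¹ / 6.022×10²³ = 0.003255 mol.
Moles of photons: 4.41×10²¹ / 6.022×10²³ = 0.007323 mol.
Fraction absorbed: 1 − 35.5/100 = 0.6450.
Photons absorbed: 0.6450 × 0.007323 = 0.004723 mol.
Φ = 0.003255 mol / 0.004723 mol photons = 0.69.

Φ = 0.69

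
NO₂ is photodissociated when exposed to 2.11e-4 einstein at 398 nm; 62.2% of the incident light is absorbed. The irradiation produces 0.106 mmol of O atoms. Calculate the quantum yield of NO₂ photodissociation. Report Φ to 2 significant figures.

Product: 0.106 mmol = 1.06e-4 mol.
Photons absorbed: 0.622 × 2.11e-4 = 1.312e-4 mol.
Φ = 1.06e-4 mol / 1.312e-4 mol photons = 0.81.

Φ = 0.81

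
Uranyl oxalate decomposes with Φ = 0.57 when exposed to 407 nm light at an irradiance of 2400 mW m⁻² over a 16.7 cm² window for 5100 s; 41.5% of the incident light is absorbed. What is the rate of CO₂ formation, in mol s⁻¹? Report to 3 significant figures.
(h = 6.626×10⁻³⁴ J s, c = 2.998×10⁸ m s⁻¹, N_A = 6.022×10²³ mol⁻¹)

Photon energy at 407 nm: hc/λ = (6.626×10⁻³⁴)(2.998×10⁸)/(407×10⁻⁹) = 4.881×10⁻¹⁹ J.
Energy delivered: (2400 mW m⁻²)(16.7×10⁻⁴ m²)(5100 s) = 20.44 J.
Photons incident: 20.44 / 4.881×10⁻¹⁹ = 4.188×10¹⁹, i.e. 4.188×10¹⁹/6.022×10²³ = 6.955×10⁻⁵ mol.
Photons absorbed: 0.415 × 6.955×10⁻⁵ = 2.886×10⁻⁵ mol.
Product formed: 0.57 × 2.886×10⁻⁵ = 1.645×10⁻⁵ mol.
Rate: 1.645×10⁻⁵ / 5100 s = 3.23×10⁻⁹ mol s⁻¹.

3.23×10⁻⁹ mol s⁻¹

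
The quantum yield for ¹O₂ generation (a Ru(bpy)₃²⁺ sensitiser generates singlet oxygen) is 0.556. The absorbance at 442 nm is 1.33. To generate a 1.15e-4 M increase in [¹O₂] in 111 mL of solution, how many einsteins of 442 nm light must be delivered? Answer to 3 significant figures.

Product: (1.15e-4 M)(0.111 L) = 1.277e-5 mol.
Photons that must be absorbed: 1.277e-5 / 0.556 = 2.297e-5 mol.
Fraction absorbed: 1 − 10^(−1.33) = 0.9532.
Incident photons needed: 2.297e-5 / 0.9532 = 2.410e-5 mol.

2.41e-5 einstein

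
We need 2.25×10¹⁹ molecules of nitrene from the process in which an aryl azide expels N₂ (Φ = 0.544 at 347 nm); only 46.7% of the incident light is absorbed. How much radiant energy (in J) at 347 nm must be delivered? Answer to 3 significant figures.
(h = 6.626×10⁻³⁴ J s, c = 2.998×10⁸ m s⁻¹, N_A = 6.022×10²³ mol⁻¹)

50.7 J

Product: 2.25×10¹⁹ / 6.022×10²³ = 3.736×10⁻⁵ mol.
Photons that must be absorbed: 3.736×10⁻⁵ / 0.544 = 6.868×10⁻⁵ mol.
Incident photons needed: 6.868×10⁻⁵ / 0.467 = 1.471×10⁻⁴ mol.
Photon energy: hc/λ = 5.725×10⁻¹⁹ J; per mole, 3.448×10⁵ J mol⁻¹.
Energy required: 1.471×10⁻⁴ × 3.448×10⁵ = 50.7 J.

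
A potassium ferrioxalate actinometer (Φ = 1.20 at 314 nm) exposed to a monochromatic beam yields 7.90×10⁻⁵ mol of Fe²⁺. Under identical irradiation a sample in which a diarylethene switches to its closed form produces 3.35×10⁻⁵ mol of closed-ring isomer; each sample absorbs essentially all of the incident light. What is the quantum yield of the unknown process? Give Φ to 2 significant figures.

Photons absorbed by the actinometer: 7.90×10⁻⁵ / 1.20 = 6.583×10⁻⁵ mol.
Φ(unknown) = 3.35×10⁻⁵ / 6.583×10⁻⁵ = 0.51.

Φ = 0.51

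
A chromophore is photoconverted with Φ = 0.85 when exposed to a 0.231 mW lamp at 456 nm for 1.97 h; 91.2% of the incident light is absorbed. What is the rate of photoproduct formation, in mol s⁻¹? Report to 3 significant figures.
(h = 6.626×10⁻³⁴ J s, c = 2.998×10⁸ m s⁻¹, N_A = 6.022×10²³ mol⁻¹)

Photon energy at 456 nm: hc/λ = (6.626×10⁻³⁴)(2.998×10⁸)/(456×10⁻⁹) = 4.356×10⁻¹⁹ J.
Energy delivered: (0.231 mW)(7092 s) = 1.638 J.
Photons incident: 1.638 / 4.356×10⁻¹⁹ = 3.760×10¹⁸, i.e. 3.760×10¹⁸/6.022×10²³ = 6.244×10⁻⁶ mol.
Photons absorbed: 0.912 × 6.244×10⁻⁶ = 5.695×10⁻⁶ mol.
Product formed: 0.85 × 5.695×10⁻⁶ = 4.841×10⁻⁶ mol.
Rate: 4.841×10⁻⁶ / 7092 s = 6.83×10⁻¹⁰ mol s⁻¹.

6.83×10⁻¹⁰ mol s⁻¹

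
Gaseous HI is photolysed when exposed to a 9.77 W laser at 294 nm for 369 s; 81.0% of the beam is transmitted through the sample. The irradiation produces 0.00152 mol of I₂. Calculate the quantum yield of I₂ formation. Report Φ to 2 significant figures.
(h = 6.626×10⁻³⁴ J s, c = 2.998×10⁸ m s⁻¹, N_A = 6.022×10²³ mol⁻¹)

Photon energy at 294 nm: hc/λ = (6.626×10⁻³⁴)(2.998×10⁸)/(294×10⁻⁹) = 6.757×10⁻¹⁹ J.
Energy delivered: (9.77 W)(369 s) = 3605 J.
Photons incident: 3605 / 6.757×10⁻¹⁹ = 5.335×10²¹, i.e. 5.335×10²¹/6.022×10²³ = 0.008859 mol.
Fraction absorbed: 1 − 81.0/100 = 0.1900.
Photons absorbed: 0.1900 × 0.008859 = 0.001683 mol.
Φ = 0.00152 mol / 0.001683 mol photons = 0.90.

Φ = 0.90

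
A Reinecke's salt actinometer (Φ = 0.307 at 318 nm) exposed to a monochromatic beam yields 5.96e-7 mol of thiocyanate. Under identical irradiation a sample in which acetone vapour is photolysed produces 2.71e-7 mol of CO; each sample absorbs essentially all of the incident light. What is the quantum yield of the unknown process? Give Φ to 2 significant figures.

Φ = 0.14

Photons absorbed by the actinometer: 5.96e-7 / 0.307 = 1.941e-6 mol.
Φ(unknown) = 2.71e-7 / 1.941e-6 = 0.14.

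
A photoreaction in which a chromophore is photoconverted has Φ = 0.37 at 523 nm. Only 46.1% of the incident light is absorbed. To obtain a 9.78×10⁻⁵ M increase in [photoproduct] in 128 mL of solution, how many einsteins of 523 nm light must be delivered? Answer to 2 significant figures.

Product: (9.78×10⁻⁵ M)(0.128 L) = 1.252×10⁻⁵ mol.
Photons that must be absorbed: 1.252×10⁻⁵ / 0.37 = 3.384×10⁻⁵ mol.
Incident photons needed: 3.384×10⁻⁵ / 0.461 = 7.341×10⁻⁵ mol.

7.3×10⁻⁵ einstein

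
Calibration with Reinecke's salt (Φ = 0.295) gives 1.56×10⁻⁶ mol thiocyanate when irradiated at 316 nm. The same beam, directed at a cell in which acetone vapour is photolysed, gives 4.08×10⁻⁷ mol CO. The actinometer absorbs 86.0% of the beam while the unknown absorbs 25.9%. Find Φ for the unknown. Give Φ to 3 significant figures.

Photons absorbed by the actinometer: 1.56×10⁻⁶ / 0.295 = 5.288×10⁻⁶ mol.
Incident flux: 5.288×10⁻⁶ / 0.860 = 6.149×10⁻⁶ einstein.
Absorbed by unknown: 0.259 × 6.149×10⁻⁶ = 1.593×10⁻⁶ mol.
Φ(unknown) = 4.08×10⁻⁷ / 1.593×10⁻⁶ = 0.256.

Φ = 0.256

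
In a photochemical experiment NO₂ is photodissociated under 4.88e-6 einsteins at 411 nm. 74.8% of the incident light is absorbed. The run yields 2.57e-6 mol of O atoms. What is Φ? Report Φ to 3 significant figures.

Photons absorbed: 0.748 × 4.88e-6 = 3.650e-6 mol.
Φ = 2.57e-6 mol / 3.650e-6 mol photons = 0.704.

Φ = 0.704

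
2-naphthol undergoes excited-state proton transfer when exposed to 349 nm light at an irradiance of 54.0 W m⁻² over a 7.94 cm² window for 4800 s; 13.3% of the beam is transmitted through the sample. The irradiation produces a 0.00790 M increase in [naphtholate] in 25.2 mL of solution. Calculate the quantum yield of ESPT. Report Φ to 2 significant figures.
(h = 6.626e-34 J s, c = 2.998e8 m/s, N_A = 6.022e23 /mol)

Product: (0.00790 M)(0.0252 L) = 1.991e-4 mol.
Photon energy at 349 nm: hc/λ = (6.626e-34)(2.998e8)/(349e-9) = 5.692e-19 J.
Energy delivered: (54.0 W m⁻²)(7.94e-4 m²)(4800 s) = 205.8 J.
Photons incident: 205.8 / 5.692e-19 = 3.616e20, i.e. 3.616e20/6.022e23 = 6.005e-4 mol.
Fraction absorbed: 1 − 13.3/100 = 0.8670.
Photons absorbed: 0.8670 × 6.005e-4 = 5.206e-4 mol.
Φ = 1.991e-4 mol / 5.206e-4 mol photons = 0.38.

Φ = 0.38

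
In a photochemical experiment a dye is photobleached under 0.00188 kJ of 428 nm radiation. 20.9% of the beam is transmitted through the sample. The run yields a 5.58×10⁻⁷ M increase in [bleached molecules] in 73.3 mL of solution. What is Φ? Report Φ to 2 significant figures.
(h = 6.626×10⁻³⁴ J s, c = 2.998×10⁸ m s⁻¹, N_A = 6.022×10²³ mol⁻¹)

Product: (5.58×10⁻⁷ M)(0.0733 L) = 4.090×10⁻⁸ mol.
Photon energy at 428 nm: hc/λ = (6.626×10⁻³⁴)(2.998×10⁸)/(428×10⁻⁹) = 4.641×10⁻¹⁹ J.
Incident energy: 0.00188 kJ = 1.88 J.
Photons incident: 1.88 / 4.641×10⁻¹⁹ = 4.051×10¹⁸, i.e. 4.051×10¹⁸/6.022×10²³ = 6.727×10⁻⁶ mol.
Fraction absorbed: 1 − 20.9/100 = 0.7910.
Photons absorbed: 0.7910 × 6.727×10⁻⁶ = 5.321×10⁻⁶ mol.
Φ = 4.090×10⁻⁸ mol / 5.321×10⁻⁶ mol photons = 0.0077.

Φ = 0.0077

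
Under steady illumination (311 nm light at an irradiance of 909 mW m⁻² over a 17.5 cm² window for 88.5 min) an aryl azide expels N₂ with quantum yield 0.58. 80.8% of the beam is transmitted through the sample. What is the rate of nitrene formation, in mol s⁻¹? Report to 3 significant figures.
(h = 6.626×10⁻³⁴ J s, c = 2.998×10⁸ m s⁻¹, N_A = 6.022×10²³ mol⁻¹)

Photon energy at 311 nm: hc/λ = (6.626×10⁻³⁴)(2.998×10⁸)/(311×10⁻⁹) = 6.387×10⁻¹⁹ J.
Energy delivered: (909 mW m⁻²)(17.5×10⁻⁴ m²)(5310 s) = 8.447 J.
Photons incident: 8.447 / 6.387×10⁻¹⁹ = 1.323×10¹⁹, i.e. 1.323×10¹⁹/6.022×10²³ = 2.197×10⁻⁵ mol.
Fraction absorbed: 1 − 80.8/100 = 0.1920.
Photons absorbed: 0.1920 × 2.197×10⁻⁵ = 4.218×10⁻⁶ mol.
Product formed: 0.58 × 4.218×10⁻⁶ = 2.446×10⁻⁶ mol.
Rate: 2.446×10⁻⁶ / 5310 s = 4.61×10⁻¹⁰ mol s⁻¹.

4.61×10⁻¹⁰ mol s⁻¹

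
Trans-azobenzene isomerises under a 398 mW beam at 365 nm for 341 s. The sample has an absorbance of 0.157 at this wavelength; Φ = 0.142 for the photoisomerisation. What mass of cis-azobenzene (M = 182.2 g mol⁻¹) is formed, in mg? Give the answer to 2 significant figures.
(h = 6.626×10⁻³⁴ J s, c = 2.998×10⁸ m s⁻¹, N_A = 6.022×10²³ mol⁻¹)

Photon energy at 365 nm: hc/λ = (6.626×10⁻³⁴)(2.998×10⁸)/(365×10⁻⁹) = 5.442×10⁻¹⁹ J.
Energy delivered: (398 mW)(341 s) = 135.7 J.
Photons incident: 135.7 / 5.442×10⁻¹⁹ = 2.494×10²⁰, i.e. 2.494×10²⁰/6.022×10²³ = 4.141×10⁻⁴ mol.
Fraction absorbed: 1 − 10^(−0.157) = 0.3034.
Photons absorbed: 0.3034 × 4.141×10⁻⁴ = 1.256×10⁻⁴ mol.
Product: Φ × n_abs = 0.142 × 1.256×10⁻⁴ = 1.784×10⁻⁵ mol.
Mass: 1.784×10⁻⁵ × 182.2 = 0.003250 g = 3.3 mg.

3.3 mg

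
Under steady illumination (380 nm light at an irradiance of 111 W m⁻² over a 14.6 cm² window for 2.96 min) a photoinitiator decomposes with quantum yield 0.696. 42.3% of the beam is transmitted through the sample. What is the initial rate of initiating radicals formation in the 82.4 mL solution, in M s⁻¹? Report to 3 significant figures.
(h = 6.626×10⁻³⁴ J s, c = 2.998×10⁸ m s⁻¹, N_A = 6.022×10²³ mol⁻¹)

Photon energy at 380 nm: hc/λ = (6.626×10⁻³⁴)(2.998×10⁸)/(380×10⁻⁹) = 5.228×10⁻¹⁹ J.
Energy delivered: (111 W m⁻²)(14.6×10⁻⁴ m²)(177.6 s) = 28.78 J.
Photons incident: 28.78 / 5.228×10⁻¹⁹ = 5.505×10¹⁹, i.e. 5.505×10¹⁹/6.022×10²³ = 9.141×10⁻⁵ mol.
Fraction absorbed: 1 − 42.3/100 = 0.5770.
Photons absorbed: 0.5770 × 9.141×10⁻⁵ = 5.274×10⁻⁵ mol.
Product formed: 0.696 × 5.274×10⁻⁵ = 3.671×10⁻⁵ mol.
Rate: 3.671×10⁻⁵ mol / (177.6 s × 0.0824 L) = 2.51×10⁻⁶ M s⁻¹.

2.51×10⁻⁶ M s⁻¹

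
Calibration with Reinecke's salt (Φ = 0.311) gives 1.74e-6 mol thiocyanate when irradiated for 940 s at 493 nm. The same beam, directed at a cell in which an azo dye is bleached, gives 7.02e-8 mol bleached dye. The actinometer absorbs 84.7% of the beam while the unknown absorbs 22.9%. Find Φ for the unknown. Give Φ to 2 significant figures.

Φ = 0.046

Photons absorbed by the actinometer: 1.74e-6 / 0.311 = 5.595e-6 mol.
Incident flux: 5.595e-6 / 0.847 = 6.606e-6 einstein.
Absorbed by unknown: 0.229 × 6.606e-6 = 1.513e-6 mol.
Φ(unknown) = 7.02e-8 / 1.513e-6 = 0.046.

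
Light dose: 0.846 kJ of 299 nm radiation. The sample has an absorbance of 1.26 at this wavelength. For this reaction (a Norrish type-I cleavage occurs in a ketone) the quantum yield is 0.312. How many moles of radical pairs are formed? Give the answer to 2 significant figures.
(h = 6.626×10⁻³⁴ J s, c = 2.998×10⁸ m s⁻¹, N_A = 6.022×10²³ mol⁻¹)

6.2×10⁻⁴ mol

Photon energy at 299 nm: hc/λ = (6.626×10⁻³⁴)(2.998×10⁸)/(299×10⁻⁹) = 6.644×10⁻¹⁹ J.
Incident energy: 0.846 kJ = 846 J.
Photons incident: 846 / 6.644×10⁻¹⁹ = 1.273×10²¹, i.e. 1.273×10²¹/6.022×10²³ = 0.002114 mol.
Fraction absorbed: 1 − 10^(−1.26) = 0.9450.
Photons absorbed: 0.9450 × 0.002114 = 0.001998 mol.
Product: Φ × n_abs = 0.312 × 0.001998 = 6.234×10⁻⁴ mol.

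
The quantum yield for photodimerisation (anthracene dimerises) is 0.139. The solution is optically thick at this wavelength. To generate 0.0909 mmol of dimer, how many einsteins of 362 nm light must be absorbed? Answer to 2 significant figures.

Product: 0.0909 mmol = 9.09×10⁻⁵ mol.
Photons that must be absorbed: 9.09×10⁻⁵ / 0.139 = 6.540×10⁻⁴ mol.

6.5×10⁻⁴ einstein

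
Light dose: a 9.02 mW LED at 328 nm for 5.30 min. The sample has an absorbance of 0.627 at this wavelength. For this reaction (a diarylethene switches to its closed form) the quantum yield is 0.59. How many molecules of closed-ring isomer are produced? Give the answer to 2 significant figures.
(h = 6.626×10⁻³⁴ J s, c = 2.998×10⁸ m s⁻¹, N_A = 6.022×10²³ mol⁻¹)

2.1×10¹⁸ molecules

Photon energy at 328 nm: hc/λ = (6.626×10⁻³⁴)(2.998×10⁸)/(328×10⁻⁹) = 6.056×10⁻¹⁹ J.
Energy delivered: (9.02 mW)(318 s) = 2.868 J.
Photons incident: 2.868 / 6.056×10⁻¹⁹ = 4.736×10¹⁸, i.e. 4.736×10¹⁸/6.022×10²³ = 7.864×10⁻⁶ mol.
Fraction absorbed: 1 − 10^(−0.627) = 0.7640.
Photons absorbed: 0.7640 × 7.864×10⁻⁶ = 6.008×10⁻⁶ mol.
Product: Φ × n_abs = 0.59 × 6.008×10⁻⁶ = 3.545×10⁻⁶ mol.
As a count: 3.545×10⁻⁶ × 6.022×10²³ = 2.1×10¹⁸.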